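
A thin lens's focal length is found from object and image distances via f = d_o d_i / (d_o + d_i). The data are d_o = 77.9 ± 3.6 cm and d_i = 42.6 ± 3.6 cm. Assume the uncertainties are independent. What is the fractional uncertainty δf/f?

∂f/∂d_o = (d_i/(d_o+d_i))² = 0.125;  ∂f/∂d_i = (d_o/(d_o+d_i))² = 0.418
δf = √((∂f/∂d_o · δd_o)² + (∂f/∂d_i · δd_i)²) = √(0.202 + 2.26) = 1.57 cm
f = 27.5 cm, so δf/f = 1.57/27.5 = 0.0570.

0.0570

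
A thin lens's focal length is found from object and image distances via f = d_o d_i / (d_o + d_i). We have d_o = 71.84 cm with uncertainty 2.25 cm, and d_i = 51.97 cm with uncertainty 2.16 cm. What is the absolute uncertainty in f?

0.828 cm

∂f/∂d_o = (d_i/(d_o+d_i))² = 0.176;  ∂f/∂d_i = (d_o/(d_o+d_i))² = 0.337
δf = √((∂f/∂d_o · δd_o)² + (∂f/∂d_i · δd_i)²) = √(0.157 + 0.529) = 0.828 cm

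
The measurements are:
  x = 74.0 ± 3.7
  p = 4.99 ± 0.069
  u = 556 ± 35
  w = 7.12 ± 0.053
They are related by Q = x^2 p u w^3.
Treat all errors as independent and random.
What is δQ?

6.64e+08

Since Q is a product/quotient, work with relative uncertainties:
  (2·δx/x)² = (2×0.0500)² = 0.0100;  (1·δp/p)² = (1×0.0138)² = 0.000191;  (1·δu/u)² = (1×0.0629)² = 0.00396;  (3·δw/w)² = (3×0.00744)² = 0.000499
δQ/Q = √(0.0147) = 0.121
Q = 5.48e+09, so δQ = 0.121 × 5.48e+09 = 6.64e+08.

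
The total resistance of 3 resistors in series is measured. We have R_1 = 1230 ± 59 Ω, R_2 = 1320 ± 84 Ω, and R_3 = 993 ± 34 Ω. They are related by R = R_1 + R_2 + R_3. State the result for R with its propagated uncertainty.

For a sum/difference, combine absolute errors in quadrature:
  (δR_1)² = 3480;  (δR_2)² = 7060;  (δR_3)² = 1160
δR = √(11700) = 108 Ω
R = 3540 Ω.

3540 ± 108 Ω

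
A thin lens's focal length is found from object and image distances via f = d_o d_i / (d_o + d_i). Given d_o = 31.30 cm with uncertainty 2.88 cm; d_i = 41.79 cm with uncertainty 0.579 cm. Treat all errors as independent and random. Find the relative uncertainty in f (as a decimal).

∂f/∂d_o = (d_i/(d_o+d_i))² = 0.327;  ∂f/∂d_i = (d_o/(d_o+d_i))² = 0.183
δf = √((∂f/∂d_o · δd_o)² + (∂f/∂d_i · δd_i)²) = √(0.886 + 0.0113) = 0.947 cm
f = 17.90 cm, so δf/f = 0.947/17.90 = 0.0529.

0.0529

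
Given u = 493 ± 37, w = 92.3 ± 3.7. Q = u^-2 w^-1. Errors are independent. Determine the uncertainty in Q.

6.93e-09

Each factor contributes (exponent × relative error)² to (δQ/Q)²:
  (-2·δu/u)² = (-2×0.0751)² = 0.0225;  (-1·δw/w)² = (-1×0.0401)² = 0.00161
δQ/Q = √(0.0241) = 0.155
Q = 4.46e-08, so δQ = 0.155 × 4.46e-08 = 6.93e-09.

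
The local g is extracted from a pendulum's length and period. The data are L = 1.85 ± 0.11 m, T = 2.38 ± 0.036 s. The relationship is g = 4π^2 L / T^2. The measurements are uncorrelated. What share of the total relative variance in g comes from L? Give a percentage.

79.4%

(δg/g)² = (1·δL/L)² + (-2·δT/T)²
  L term: (1×0.0595)² = 0.00354
  T term: (-2×0.0151)² = 0.000915
Total = 0.00445. Share from L = 0.00354/0.00445 = 0.794.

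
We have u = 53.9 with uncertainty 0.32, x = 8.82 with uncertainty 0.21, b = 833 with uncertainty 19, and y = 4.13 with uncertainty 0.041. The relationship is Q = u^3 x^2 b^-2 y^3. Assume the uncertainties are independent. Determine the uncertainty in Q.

92.2

Since Q is a product/quotient, work with relative uncertainties:
  (3·δu/u)² = (3×0.00594)² = 0.000317;  (2·δx/x)² = (2×0.0238)² = 0.00227;  (-2·δb/b)² = (-2×0.0228)² = 0.00208;  (3·δy/y)² = (3×0.00993)² = 0.000887
δQ/Q = √(0.00555) = 0.0745
Q = 1240, so δQ = 0.0745 × 1240 = 92.2.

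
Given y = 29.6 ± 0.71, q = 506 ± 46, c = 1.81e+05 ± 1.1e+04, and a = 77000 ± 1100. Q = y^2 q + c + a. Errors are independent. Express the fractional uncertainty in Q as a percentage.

6.69%

Let p = y^2·q = 4.43e+05. δp/p = √((2·δy/y)² + (1·δq/q)²) = √(0.00230 + 0.00826) = 0.103, so δp = 45600.
Q = p + c + a: δQ = √(δp² + δc² + δa²) = √(2.08e+09 + 1.21e+08 + 1.21e+06) = 46900
Q = 7.01e+05, so δQ/Q = 46900/7.01e+05 = 0.0669.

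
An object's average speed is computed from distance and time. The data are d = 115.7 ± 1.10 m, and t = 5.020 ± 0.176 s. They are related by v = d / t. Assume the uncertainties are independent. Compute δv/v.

0.0363

Products/powers → add relative errors in quadrature, weighted by exponent:
  (1·δd/d)² = (1×0.00951)² = 9.04e-05;  (-1·δt/t)² = (-1×0.0351)² = 0.00123
δv/v = √(0.00132) = 0.0363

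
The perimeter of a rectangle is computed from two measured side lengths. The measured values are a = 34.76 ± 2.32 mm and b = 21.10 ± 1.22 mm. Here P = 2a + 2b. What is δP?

5.24 mm

For a sum/difference, combine absolute errors in quadrature:
  (2·δa)² = 21.5;  (2·δb)² = 5.95
δP = √(27.5) = 5.24 mm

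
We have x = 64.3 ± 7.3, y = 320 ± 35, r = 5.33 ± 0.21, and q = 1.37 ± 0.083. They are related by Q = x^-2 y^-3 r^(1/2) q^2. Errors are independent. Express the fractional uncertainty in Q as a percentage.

For a monomial Q ∝ x^-2, y^-3, r^(1/2), q^2, fractional errors add in quadrature:
  (-2·δx/x)² = (-2×0.114)² = 0.0516;  (-3·δy/y)² = (-3×0.109)² = 0.108;  (½·δr/r)² = (0.5×0.0394)² = 0.000388;  (2·δq/q)² = (2×0.0606)² = 0.0147
δQ/Q = √(0.174) = 0.417

41.7%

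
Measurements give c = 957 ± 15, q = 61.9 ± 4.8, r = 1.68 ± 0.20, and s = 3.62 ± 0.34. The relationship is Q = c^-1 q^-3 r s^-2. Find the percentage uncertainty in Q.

Products/powers → add relative errors in quadrature, weighted by exponent:
  (-1·δc/c)² = (-1×0.0157)² = 0.000246;  (-3·δq/q)² = (-3×0.0775)² = 0.0541;  (1·δr/r)² = (1×0.119)² = 0.0142;  (-2·δs/s)² = (-2×0.0939)² = 0.0353
δQ/Q = √(0.104) = 0.322

32.2%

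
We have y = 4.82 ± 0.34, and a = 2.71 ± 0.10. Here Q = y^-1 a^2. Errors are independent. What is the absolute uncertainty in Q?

For a monomial Q ∝ y^-1, a^2, fractional errors add in quadrature:
  (-1·δy/y)² = (-1×0.0705)² = 0.00498;  (2·δa/a)² = (2×0.0369)² = 0.00545
δQ/Q = √(0.0104) = 0.102
Q = 1.52, so δQ = 0.102 × 1.52 = 0.156.

0.156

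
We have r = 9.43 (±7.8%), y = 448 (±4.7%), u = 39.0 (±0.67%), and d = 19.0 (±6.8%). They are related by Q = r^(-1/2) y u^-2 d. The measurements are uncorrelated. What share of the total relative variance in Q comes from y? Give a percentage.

(δQ/Q)² = (−½·δr/r)² + (1·δy/y)² + (-2·δu/u)² + (1·δd/d)²
  r term: (-0.5×0.0780)² = 0.00152
  y term: (1×0.0470)² = 0.00221
  u term: (-2×0.00670)² = 0.000180
  d term: (1×0.0680)² = 0.00462
Total = 0.00853. Share from y = 0.00221/0.00853 = 0.259.

25.9%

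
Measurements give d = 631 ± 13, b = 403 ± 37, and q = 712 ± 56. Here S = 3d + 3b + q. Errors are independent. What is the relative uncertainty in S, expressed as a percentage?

For a sum/difference, combine absolute errors in quadrature:
  (3·δd)² = 1520;  (3·δb)² = 12300;  (δq)² = 3140
δS = √(17000) = 130
S = 3810, so δS/S = 130/3810 = 0.0342.

3.42%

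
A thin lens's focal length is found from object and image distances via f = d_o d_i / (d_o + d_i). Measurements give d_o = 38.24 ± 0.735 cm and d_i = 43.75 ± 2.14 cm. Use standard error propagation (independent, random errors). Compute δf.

∂f/∂d_o = (d_i/(d_o+d_i))² = 0.285;  ∂f/∂d_i = (d_o/(d_o+d_i))² = 0.218
δf = √((∂f/∂d_o · δd_o)² + (∂f/∂d_i · δd_i)²) = √(0.0438 + 0.217) = 0.510 cm

0.510 cm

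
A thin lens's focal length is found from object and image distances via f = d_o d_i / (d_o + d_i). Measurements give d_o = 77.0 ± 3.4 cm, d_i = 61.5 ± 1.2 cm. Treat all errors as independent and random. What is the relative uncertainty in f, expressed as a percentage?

2.24%

∂f/∂d_o = (d_i/(d_o+d_i))² = 0.197;  ∂f/∂d_i = (d_o/(d_o+d_i))² = 0.309
δf = √((∂f/∂d_o · δd_o)² + (∂f/∂d_i · δd_i)²) = √(0.449 + 0.138) = 0.766 cm
f = 34.2 cm, so δf/f = 0.766/34.2 = 0.0224.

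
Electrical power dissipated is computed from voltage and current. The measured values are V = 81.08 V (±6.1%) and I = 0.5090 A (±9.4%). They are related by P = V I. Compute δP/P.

0.112

Since P is a product/quotient, work with relative uncertainties:
  (1·δV/V)² = (1×0.0610)² = 0.00372;  (1·δI/I)² = (1×0.0940)² = 0.00884
δP/P = √(0.0126) = 0.112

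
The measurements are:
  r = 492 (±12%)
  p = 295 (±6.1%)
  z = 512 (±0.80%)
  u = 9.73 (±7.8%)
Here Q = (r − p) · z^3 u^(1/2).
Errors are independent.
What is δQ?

Let w = r − p = 197. δw = √(δr² + δp²) = √(3490 + 324) = 61.7, so δw/w = 0.313.
Q is then a monomial in w, z, u:
δQ/Q = √((δw/w)² + (3·δz/z)² + (½·δu/u)²) = √(0.0982 + 0.000576 + 0.00152) = 0.317
Q = 8.25e+10, so δQ = 0.317 × 8.25e+10 = 2.61e+10.

2.61e+10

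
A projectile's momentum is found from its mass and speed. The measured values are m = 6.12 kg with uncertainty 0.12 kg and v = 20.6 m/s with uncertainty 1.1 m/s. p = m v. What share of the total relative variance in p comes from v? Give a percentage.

(δp/p)² = (1·δm/m)² + (1·δv/v)²
  m term: (1×0.0196)² = 0.000384
  v term: (1×0.0534)² = 0.00285
Total = 0.00324. Share from v = 0.00285/0.00324 = 0.881.

88.1%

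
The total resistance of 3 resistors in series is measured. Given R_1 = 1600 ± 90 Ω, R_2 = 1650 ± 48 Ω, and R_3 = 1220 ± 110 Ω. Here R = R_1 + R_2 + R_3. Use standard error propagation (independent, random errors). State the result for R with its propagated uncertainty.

Each term contributes (cᵢ δxᵢ)² to (δR)²:
  (δR_1)² = 8100;  (δR_2)² = 2300;  (δR_3)² = 12100
δR = √(22500) = 150 Ω
R = 4470 Ω.

4470 ± 150 Ω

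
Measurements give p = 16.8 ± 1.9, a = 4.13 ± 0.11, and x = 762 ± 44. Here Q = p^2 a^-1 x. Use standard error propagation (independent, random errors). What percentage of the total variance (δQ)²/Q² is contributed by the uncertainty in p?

(δQ/Q)² = (2·δp/p)² + (-1·δa/a)² + (1·δx/x)²
  p term: (2×0.113)² = 0.0512
  a term: (-1×0.0266)² = 0.000709
  x term: (1×0.0577)² = 0.00333
Total = 0.0552. Share from p = 0.0512/0.0552 = 0.927.

92.7%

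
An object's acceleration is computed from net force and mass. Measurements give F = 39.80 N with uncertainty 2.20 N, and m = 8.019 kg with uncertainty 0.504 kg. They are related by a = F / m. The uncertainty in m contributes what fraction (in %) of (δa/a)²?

56.4%

(δa/a)² = (1·δF/F)² + (-1·δm/m)²
  F term: (1×0.0553)² = 0.00306
  m term: (-1×0.0629)² = 0.00395
Total = 0.00701. Share from m = 0.00395/0.00701 = 0.564.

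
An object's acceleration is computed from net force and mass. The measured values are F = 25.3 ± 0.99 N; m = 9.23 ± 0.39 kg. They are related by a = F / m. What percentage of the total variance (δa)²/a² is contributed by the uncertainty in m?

53.8%

(δa/a)² = (1·δF/F)² + (-1·δm/m)²
  F term: (1×0.0391)² = 0.00153
  m term: (-1×0.0423)² = 0.00179
Total = 0.00332. Share from m = 0.00179/0.00332 = 0.538.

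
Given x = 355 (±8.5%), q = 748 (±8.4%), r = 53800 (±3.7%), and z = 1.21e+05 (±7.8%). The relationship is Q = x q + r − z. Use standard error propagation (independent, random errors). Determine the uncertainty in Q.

33200

Let p = x·q = 2.66e+05. δp/p = √((1·δx/x)² + (1·δq/q)²) = √(0.00723 + 0.00706) = 0.120, so δp = 31700.
Q = p + r − z: δQ = √(δp² + δr² + δz²) = √(1.01e+09 + 3.96e+06 + 8.91e+07) = 33200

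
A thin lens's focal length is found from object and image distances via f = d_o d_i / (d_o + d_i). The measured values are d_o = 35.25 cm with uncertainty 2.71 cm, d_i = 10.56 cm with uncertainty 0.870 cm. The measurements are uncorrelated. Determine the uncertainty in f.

0.535 cm

∂f/∂d_o = (d_i/(d_o+d_i))² = 0.0531;  ∂f/∂d_i = (d_o/(d_o+d_i))² = 0.592
δf = √((∂f/∂d_o · δd_o)² + (∂f/∂d_i · δd_i)²) = √(0.0207 + 0.265) = 0.535 cm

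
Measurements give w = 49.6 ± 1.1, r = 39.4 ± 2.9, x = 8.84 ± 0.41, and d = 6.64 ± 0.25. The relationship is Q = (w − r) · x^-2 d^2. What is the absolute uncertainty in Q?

1.88

Let u = w − r = 10.2. δu = √(δw² + δr²) = √(1.21 + 8.41) = 3.10, so δu/u = 0.304.
Q is then a monomial in u, x, d:
δQ/Q = √((δu/u)² + (-2·δx/x)² + (2·δd/d)²) = √(0.0925 + 0.00860 + 0.00567) = 0.327
Q = 5.75, so δQ = 0.327 × 5.75 = 1.88.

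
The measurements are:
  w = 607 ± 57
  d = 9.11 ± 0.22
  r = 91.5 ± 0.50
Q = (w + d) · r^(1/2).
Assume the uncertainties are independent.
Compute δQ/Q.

0.0926

Let u = w + d = 616. δu = √(δw² + δd²) = √(3250 + 0.0484) = 57.0, so δu/u = 0.0925.
Q is then a monomial in u, r:
δQ/Q = √((δu/u)² + (½·δr/r)²) = √(0.00856 + 7.47e-06) = 0.0926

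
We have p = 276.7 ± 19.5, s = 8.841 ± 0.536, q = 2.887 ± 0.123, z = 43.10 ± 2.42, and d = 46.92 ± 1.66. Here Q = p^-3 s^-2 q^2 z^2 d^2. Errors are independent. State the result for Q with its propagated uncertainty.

0.02058 ± 0.00598

Products/powers → add relative errors in quadrature, weighted by exponent:
  (-3·δp/p)² = (-3×0.0705)² = 0.0447;  (-2·δs/s)² = (-2×0.0606)² = 0.0147;  (2·δq/q)² = (2×0.0426)² = 0.00726;  (2·δz/z)² = (2×0.0561)² = 0.0126;  (2·δd/d)² = (2×0.0354)² = 0.00501
δQ/Q = √(0.0843) = 0.290
Q = 0.02058, so δQ = 0.290 × 0.02058 = 0.00598.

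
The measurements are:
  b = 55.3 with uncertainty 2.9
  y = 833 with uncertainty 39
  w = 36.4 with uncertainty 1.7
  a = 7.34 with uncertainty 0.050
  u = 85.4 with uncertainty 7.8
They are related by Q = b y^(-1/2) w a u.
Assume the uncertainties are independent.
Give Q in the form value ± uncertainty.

43700 ± 5150

Relative error in a monomial: (δQ/Q)² = Σ (nᵢ · δxᵢ/xᵢ)².
  (1·δb/b)² = (1×0.0524)² = 0.00275;  (−½·δy/y)² = (-0.5×0.0468)² = 0.000548;  (1·δw/w)² = (1×0.0467)² = 0.00218;  (1·δa/a)² = (1×0.00681)² = 4.64e-05;  (1·δu/u)² = (1×0.0913)² = 0.00834
δQ/Q = √(0.0139) = 0.118
Q = 43700, so δQ = 0.118 × 43700 = 5150.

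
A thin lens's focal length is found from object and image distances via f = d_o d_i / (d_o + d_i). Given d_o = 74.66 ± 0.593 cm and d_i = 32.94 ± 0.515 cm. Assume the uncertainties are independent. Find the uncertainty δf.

∂f/∂d_o = (d_i/(d_o+d_i))² = 0.0937;  ∂f/∂d_i = (d_o/(d_o+d_i))² = 0.481
δf = √((∂f/∂d_o · δd_o)² + (∂f/∂d_i · δd_i)²) = √(0.00309 + 0.0615) = 0.254 cm

0.254 cm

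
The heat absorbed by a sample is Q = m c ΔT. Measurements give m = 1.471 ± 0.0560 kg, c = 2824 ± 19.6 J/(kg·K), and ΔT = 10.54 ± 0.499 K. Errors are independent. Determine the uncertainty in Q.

Relative error in a monomial: (δQ/Q)² = Σ (nᵢ · δxᵢ/xᵢ)².
  (1·δm/m)² = (1×0.0381)² = 0.00145;  (1·δc/c)² = (1×0.00694)² = 4.82e-05;  (1·δΔT/ΔT)² = (1×0.0473)² = 0.00224
δQ/Q = √(0.00374) = 0.0611
Q = 43780 J, so δQ = 0.0611 × 43780 = 2680 J.

2680 J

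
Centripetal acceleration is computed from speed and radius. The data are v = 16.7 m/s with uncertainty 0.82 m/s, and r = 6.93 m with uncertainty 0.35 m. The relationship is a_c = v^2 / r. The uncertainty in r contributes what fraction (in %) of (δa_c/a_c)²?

20.9%

(δa_c/a_c)² = (2·δv/v)² + (-1·δr/r)²
  v term: (2×0.0491)² = 0.00964
  r term: (-1×0.0505)² = 0.00255
Total = 0.0122. Share from r = 0.00255/0.0122 = 0.209.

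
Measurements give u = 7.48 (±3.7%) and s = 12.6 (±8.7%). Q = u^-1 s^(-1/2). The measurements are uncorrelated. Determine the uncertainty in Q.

Relative error in a monomial: (δQ/Q)² = Σ (nᵢ · δxᵢ/xᵢ)².
  (-1·δu/u)² = (-1×0.0370)² = 0.00137;  (−½·δs/s)² = (-0.5×0.0870)² = 0.00189
δQ/Q = √(0.00326) = 0.0571
Q = 0.0377, so δQ = 0.0571 × 0.0377 = 0.00215.

0.00215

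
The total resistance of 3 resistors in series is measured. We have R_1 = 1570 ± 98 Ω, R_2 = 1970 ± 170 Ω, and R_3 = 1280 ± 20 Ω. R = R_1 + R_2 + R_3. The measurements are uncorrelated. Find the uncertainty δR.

Absolute uncertainties add in quadrature for a linear combination:
  (δR_1)² = 9600;  (δR_2)² = 28900;  (δR_3)² = 400
δR = √(38900) = 197 Ω

197 Ω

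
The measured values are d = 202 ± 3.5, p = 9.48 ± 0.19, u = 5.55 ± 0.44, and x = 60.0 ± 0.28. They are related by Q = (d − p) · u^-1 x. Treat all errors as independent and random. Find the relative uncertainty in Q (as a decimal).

0.0815

Let w = d − p = 193. δw = √(δd² + δp²) = √(12.2 + 0.0361) = 3.51, so δw/w = 0.0182.
Q is then a monomial in w, u, x:
δQ/Q = √((δw/w)² + (-1·δu/u)² + (1·δx/x)²) = √(0.000331 + 0.00629 + 2.18e-05) = 0.0815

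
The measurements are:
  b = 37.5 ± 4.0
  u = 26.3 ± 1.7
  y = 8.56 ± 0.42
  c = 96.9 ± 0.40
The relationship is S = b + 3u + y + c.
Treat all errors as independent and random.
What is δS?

6.51

Absolute uncertainties add in quadrature for a linear combination:
  (δb)² = 16.0;  (3·δu)² = 26.0;  (δy)² = 0.176;  (δc)² = 0.160
δS = √(42.3) = 6.51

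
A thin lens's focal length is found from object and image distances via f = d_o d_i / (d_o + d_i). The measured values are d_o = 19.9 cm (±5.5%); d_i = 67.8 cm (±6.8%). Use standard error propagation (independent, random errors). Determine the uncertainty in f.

∂f/∂d_o = (d_i/(d_o+d_i))² = 0.598;  ∂f/∂d_i = (d_o/(d_o+d_i))² = 0.0515
δf = √((∂f/∂d_o · δd_o)² + (∂f/∂d_i · δd_i)²) = √(0.428 + 0.0563) = 0.696 cm

0.696 cm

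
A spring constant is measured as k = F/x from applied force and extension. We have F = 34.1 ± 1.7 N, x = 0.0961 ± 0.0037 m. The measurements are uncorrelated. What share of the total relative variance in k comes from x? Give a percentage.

37.4%

(δk/k)² = (1·δF/F)² + (-1·δx/x)²
  F term: (1×0.0499)² = 0.00249
  x term: (-1×0.0385)² = 0.00148
Total = 0.00397. Share from x = 0.00148/0.00397 = 0.374.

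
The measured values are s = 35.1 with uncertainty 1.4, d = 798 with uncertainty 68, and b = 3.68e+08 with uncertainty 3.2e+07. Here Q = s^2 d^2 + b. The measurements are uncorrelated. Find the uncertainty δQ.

Let p = s^2·d^2 = 7.85e+08. δp/p = √((2·δs/s)² + (2·δd/d)²) = √(0.00636 + 0.0290) = 0.188, so δp = 1.48e+08.
Q = p + b: δQ = √(δp² + δb²) = √(2.18e+16 + 1.02e+15) = 1.51e+08

1.51e+08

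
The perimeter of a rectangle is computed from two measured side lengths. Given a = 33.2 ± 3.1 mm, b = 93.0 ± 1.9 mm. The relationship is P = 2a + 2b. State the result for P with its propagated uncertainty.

252 ± 7.27 mm

Sums and differences: (δP)² = Σ (cᵢ δxᵢ)².
  (2·δa)² = 38.4;  (2·δb)² = 14.4
δP = √(52.9) = 7.27 mm
P = 252 mm.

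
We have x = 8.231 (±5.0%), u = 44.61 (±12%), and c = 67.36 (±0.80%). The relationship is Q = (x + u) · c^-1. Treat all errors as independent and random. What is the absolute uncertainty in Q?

Let w = x + u = 52.84. δw = √(δx² + δu²) = √(0.169 + 28.7) = 5.37, so δw/w = 0.102.
Q is then a monomial in w, c:
δQ/Q = √((δw/w)² + (-1·δc/c)²) = √(0.0103 + 6.4e-05) = 0.102
Q = 0.7845, so δQ = 0.102 × 0.7845 = 0.0800.

0.0800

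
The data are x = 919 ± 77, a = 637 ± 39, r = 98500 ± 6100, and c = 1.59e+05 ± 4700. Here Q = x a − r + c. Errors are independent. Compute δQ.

Let p = x·a = 5.85e+05. δp/p = √((1·δx/x)² + (1·δa/a)²) = √(0.00702 + 0.00375) = 0.104, so δp = 60700.
Q = p − r + c: δQ = √(δp² + δr² + δc²) = √(3.69e+09 + 3.72e+07 + 2.21e+07) = 61200

61200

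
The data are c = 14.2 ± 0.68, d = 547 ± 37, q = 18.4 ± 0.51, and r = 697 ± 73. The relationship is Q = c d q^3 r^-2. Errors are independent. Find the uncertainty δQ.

23.9

Each factor contributes (exponent × relative error)² to (δQ/Q)²:
  (1·δc/c)² = (1×0.0479)² = 0.00229;  (1·δd/d)² = (1×0.0676)² = 0.00458;  (3·δq/q)² = (3×0.0277)² = 0.00691;  (-2·δr/r)² = (-2×0.105)² = 0.0439
δQ/Q = √(0.0577) = 0.240
Q = 99.6, so δQ = 0.240 × 99.6 = 23.9.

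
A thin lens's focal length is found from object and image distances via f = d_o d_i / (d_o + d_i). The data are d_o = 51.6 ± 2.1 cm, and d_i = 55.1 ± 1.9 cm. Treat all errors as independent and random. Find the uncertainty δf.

∂f/∂d_o = (d_i/(d_o+d_i))² = 0.267;  ∂f/∂d_i = (d_o/(d_o+d_i))² = 0.234
δf = √((∂f/∂d_o · δd_o)² + (∂f/∂d_i · δd_i)²) = √(0.314 + 0.197) = 0.715 cm

0.715 cm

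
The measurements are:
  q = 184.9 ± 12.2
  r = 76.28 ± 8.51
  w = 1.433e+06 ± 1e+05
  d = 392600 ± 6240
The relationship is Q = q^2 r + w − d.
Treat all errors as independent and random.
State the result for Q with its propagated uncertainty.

Let p = q^2·r = 2.608e+06. δp/p = √((2·δq/q)² + (1·δr/r)²) = √(0.0174 + 0.0124) = 0.173, so δp = 4.51e+05.
Q = p + w − d: δQ = √(δp² + δw² + δd²) = √(2.03e+11 + 1e+10 + 3.89e+07) = 4.62e+05
Q = 3.648e+06.

(3.648 ± 0.462) × 10^6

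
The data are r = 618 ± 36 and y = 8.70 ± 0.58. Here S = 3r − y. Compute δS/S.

0.0585

Sums and differences: (δS)² = Σ (cᵢ δxᵢ)².
  (3·δr)² = 11700;  (δy)² = 0.336
δS = √(11700) = 108
S = 1850, so δS/S = 108/1850 = 0.0585.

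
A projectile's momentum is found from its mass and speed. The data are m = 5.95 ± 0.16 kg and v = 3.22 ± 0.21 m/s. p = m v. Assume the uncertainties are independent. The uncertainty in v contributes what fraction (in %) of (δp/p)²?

85.5%

(δp/p)² = (1·δm/m)² + (1·δv/v)²
  m term: (1×0.0269)² = 0.000723
  v term: (1×0.0652)² = 0.00425
Total = 0.00498. Share from v = 0.00425/0.00498 = 0.855.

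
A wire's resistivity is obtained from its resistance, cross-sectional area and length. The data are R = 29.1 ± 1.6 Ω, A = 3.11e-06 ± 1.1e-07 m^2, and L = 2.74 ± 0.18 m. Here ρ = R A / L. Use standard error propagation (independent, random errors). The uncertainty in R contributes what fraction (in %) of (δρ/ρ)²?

35.2%

(δρ/ρ)² = (1·δR/R)² + (1·δA/A)² + (-1·δL/L)²
  R term: (1×0.0550)² = 0.00302
  A term: (1×0.0354)² = 0.00125
  L term: (-1×0.0657)² = 0.00432
Total = 0.00859. Share from R = 0.00302/0.00859 = 0.352.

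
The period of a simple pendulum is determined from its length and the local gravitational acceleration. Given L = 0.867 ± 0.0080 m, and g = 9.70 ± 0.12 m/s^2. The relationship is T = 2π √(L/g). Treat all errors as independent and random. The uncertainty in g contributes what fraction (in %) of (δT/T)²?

64.3%

(δT/T)² = (½·δL/L)² + (−½·δg/g)²
  L term: (0.5×0.00923)² = 2.13e-05
  g term: (-0.5×0.0124)² = 3.83e-05
Total = 5.95e-05. Share from g = 3.83e-05/5.95e-05 = 0.643.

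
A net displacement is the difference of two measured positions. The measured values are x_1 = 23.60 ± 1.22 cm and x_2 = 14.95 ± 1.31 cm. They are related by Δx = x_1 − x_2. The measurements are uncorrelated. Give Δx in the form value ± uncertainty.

For a sum/difference, combine absolute errors in quadrature:
  (δx_1)² = 1.49;  (δx_2)² = 1.72
δΔx = √(3.20) = 1.79 cm
Δx = 8.650 cm.

8.650 ± 1.79 cm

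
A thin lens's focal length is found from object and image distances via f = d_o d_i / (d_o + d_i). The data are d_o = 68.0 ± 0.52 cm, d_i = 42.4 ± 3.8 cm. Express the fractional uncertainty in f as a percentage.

∂f/∂d_o = (d_i/(d_o+d_i))² = 0.148;  ∂f/∂d_i = (d_o/(d_o+d_i))² = 0.379
δf = √((∂f/∂d_o · δd_o)² + (∂f/∂d_i · δd_i)²) = √(0.00588 + 2.08) = 1.44 cm
f = 26.1 cm, so δf/f = 1.44/26.1 = 0.0553.

5.53%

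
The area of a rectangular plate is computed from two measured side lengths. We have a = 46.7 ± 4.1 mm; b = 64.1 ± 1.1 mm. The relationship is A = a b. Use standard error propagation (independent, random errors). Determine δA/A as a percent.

8.95%

Since A is a product/quotient, work with relative uncertainties:
  (1·δa/a)² = (1×0.0878)² = 0.00771;  (1·δb/b)² = (1×0.0172)² = 0.000294
δA/A = √(0.00800) = 0.0895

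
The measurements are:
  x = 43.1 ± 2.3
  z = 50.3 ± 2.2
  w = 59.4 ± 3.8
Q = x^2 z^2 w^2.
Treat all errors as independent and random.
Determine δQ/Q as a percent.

Products/powers → add relative errors in quadrature, weighted by exponent:
  (2·δx/x)² = (2×0.0534)² = 0.0114;  (2·δz/z)² = (2×0.0437)² = 0.00765;  (2·δw/w)² = (2×0.0640)² = 0.0164
δQ/Q = √(0.0354) = 0.188

18.8%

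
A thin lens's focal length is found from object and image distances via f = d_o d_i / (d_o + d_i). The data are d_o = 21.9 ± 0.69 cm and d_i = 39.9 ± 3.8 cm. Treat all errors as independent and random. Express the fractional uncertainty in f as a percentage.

3.94%

∂f/∂d_o = (d_i/(d_o+d_i))² = 0.417;  ∂f/∂d_i = (d_o/(d_o+d_i))² = 0.126
δf = √((∂f/∂d_o · δd_o)² + (∂f/∂d_i · δd_i)²) = √(0.0827 + 0.228) = 0.557 cm
f = 14.1 cm, so δf/f = 0.557/14.1 = 0.0394.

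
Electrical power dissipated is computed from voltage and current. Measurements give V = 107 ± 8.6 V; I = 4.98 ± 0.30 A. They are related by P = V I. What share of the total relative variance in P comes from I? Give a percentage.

36.0%

(δP/P)² = (1·δV/V)² + (1·δI/I)²
  V term: (1×0.0804)² = 0.00646
  I term: (1×0.0602)² = 0.00363
Total = 0.0101. Share from I = 0.00363/0.0101 = 0.360.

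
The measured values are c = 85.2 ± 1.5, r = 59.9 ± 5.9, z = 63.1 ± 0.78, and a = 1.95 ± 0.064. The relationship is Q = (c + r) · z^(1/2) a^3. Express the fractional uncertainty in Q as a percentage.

10.7%

Let u = c + r = 145. δu = √(δc² + δr²) = √(2.25 + 34.8) = 6.09, so δu/u = 0.0420.
Q is then a monomial in u, z, a:
δQ/Q = √((δu/u)² + (½·δz/z)² + (3·δa/a)²) = √(0.00176 + 3.82e-05 + 0.00969) = 0.107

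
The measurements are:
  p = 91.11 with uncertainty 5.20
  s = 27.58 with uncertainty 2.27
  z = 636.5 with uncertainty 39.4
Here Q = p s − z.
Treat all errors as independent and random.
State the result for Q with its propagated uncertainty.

1876 ± 255

Let w = p·s = 2513. δw/w = √((1·δp/p)² + (1·δs/s)²) = √(0.00326 + 0.00677) = 0.100, so δw = 252.
Q = w − z: δQ = √(δw² + δz²) = √(63300 + 1550) = 255
Q = 1876.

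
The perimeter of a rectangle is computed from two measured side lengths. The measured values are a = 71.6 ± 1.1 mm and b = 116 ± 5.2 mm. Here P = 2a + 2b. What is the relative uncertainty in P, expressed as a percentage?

2.83%

Each term contributes (cᵢ δxᵢ)² to (δP)²:
  (2·δa)² = 4.84;  (2·δb)² = 108
δP = √(113) = 10.6 mm
P = 375 mm, so δP/P = 10.6/375 = 0.0283.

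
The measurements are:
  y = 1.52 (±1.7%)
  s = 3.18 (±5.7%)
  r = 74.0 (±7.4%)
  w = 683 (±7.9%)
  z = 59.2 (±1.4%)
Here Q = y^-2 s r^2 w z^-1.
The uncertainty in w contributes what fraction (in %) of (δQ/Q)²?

19.1%

(δQ/Q)² = (-2·δy/y)² + (1·δs/s)² + (2·δr/r)² + (1·δw/w)² + (-1·δz/z)²
  y term: (-2×0.0170)² = 0.00116
  s term: (1×0.0570)² = 0.00325
  r term: (2×0.0740)² = 0.0219
  w term: (1×0.0790)² = 0.00624
  z term: (-1×0.0140)² = 0.000196
Total = 0.0327. Share from w = 0.00624/0.0327 = 0.191.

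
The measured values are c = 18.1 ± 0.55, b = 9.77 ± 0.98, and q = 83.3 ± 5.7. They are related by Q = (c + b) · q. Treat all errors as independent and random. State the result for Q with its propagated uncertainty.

2320 ± 184

Let u = c + b = 27.9. δu = √(δc² + δb²) = √(0.303 + 0.960) = 1.12, so δu/u = 0.0403.
Q is then a monomial in u, q:
δQ/Q = √((δu/u)² + (1·δq/q)²) = √(0.00163 + 0.00468) = 0.0794
Q = 2320, so δQ = 0.0794 × 2320 = 184.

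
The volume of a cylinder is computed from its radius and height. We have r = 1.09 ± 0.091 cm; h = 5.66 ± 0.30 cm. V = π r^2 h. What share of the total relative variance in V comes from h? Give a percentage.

9.15%

(δV/V)² = (2·δr/r)² + (1·δh/h)²
  r term: (2×0.0835)² = 0.0279
  h term: (1×0.0530)² = 0.00281
Total = 0.0307. Share from h = 0.00281/0.0307 = 0.0915.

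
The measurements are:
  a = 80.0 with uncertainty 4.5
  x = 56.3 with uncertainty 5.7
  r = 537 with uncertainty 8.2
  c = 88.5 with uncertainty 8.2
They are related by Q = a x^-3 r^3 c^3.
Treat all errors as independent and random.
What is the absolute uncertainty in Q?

For a monomial Q ∝ a, x^-3, r^3, c^3, fractional errors add in quadrature:
  (1·δa/a)² = (1×0.0563)² = 0.00316;  (-3·δx/x)² = (-3×0.101)² = 0.0923;  (3·δr/r)² = (3×0.0153)² = 0.00210;  (3·δc/c)² = (3×0.0927)² = 0.0773
δQ/Q = √(0.175) = 0.418
Q = 4.81e+10, so δQ = 0.418 × 4.81e+10 = 2.01e+10.

2.01e+10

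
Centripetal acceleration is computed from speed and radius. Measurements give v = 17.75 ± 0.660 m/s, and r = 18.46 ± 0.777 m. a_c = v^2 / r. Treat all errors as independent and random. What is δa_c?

For a monomial a_c ∝ v^2, r^-1, fractional errors add in quadrature:
  (2·δv/v)² = (2×0.0372)² = 0.00553;  (-1·δr/r)² = (-1×0.0421)² = 0.00177
δa_c/a_c = √(0.00730) = 0.0855
a_c = 17.07 m/s^2, so δa_c = 0.0855 × 17.07 = 1.46 m/s^2.

1.46 m/s^2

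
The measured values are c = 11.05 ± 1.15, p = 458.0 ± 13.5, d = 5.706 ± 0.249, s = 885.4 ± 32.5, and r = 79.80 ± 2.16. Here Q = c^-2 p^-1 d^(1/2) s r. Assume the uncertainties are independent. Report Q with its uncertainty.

For a monomial Q ∝ c^-2, p^-1, d^(1/2), s, r, fractional errors add in quadrature:
  (-2·δc/c)² = (-2×0.104)² = 0.0433;  (-1·δp/p)² = (-1×0.0295)² = 0.000869;  (½·δd/d)² = (0.5×0.0436)² = 0.000476;  (1·δs/s)² = (1×0.0367)² = 0.00135;  (1·δr/r)² = (1×0.0271)² = 0.000733
δQ/Q = √(0.0467) = 0.216
Q = 3.018, so δQ = 0.216 × 3.018 = 0.653.

3.018 ± 0.653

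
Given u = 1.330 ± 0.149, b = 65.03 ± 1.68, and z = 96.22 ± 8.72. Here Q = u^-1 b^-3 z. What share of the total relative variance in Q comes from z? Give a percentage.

(δQ/Q)² = (-1·δu/u)² + (-3·δb/b)² + (1·δz/z)²
  u term: (-1×0.112)² = 0.0126
  b term: (-3×0.0258)² = 0.00601
  z term: (1×0.0906)² = 0.00821
Total = 0.0268. Share from z = 0.00821/0.0268 = 0.307.

30.7%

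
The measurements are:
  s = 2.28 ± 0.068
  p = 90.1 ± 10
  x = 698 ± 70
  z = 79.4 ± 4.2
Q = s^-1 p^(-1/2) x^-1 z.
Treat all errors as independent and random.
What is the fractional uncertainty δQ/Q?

Each factor contributes (exponent × relative error)² to (δQ/Q)²:
  (-1·δs/s)² = (-1×0.0298)² = 0.000890;  (−½·δp/p)² = (-0.5×0.111)² = 0.00308;  (-1·δx/x)² = (-1×0.100)² = 0.0101;  (1·δz/z)² = (1×0.0529)² = 0.00280
δQ/Q = √(0.0168) = 0.130

0.130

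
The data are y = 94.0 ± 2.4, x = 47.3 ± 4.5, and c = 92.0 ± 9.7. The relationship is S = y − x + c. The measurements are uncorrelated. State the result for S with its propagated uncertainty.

For a sum/difference, combine absolute errors in quadrature:
  (δy)² = 5.76;  (δx)² = 20.2;  (δc)² = 94.1
δS = √(120) = 11.0
S = 139.

139 ± 11.0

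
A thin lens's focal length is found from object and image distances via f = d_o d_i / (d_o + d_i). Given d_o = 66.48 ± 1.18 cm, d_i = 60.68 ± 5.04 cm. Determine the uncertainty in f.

1.40 cm

∂f/∂d_o = (d_i/(d_o+d_i))² = 0.228;  ∂f/∂d_i = (d_o/(d_o+d_i))² = 0.273
δf = √((∂f/∂d_o · δd_o)² + (∂f/∂d_i · δd_i)²) = √(0.0722 + 1.90) = 1.40 cm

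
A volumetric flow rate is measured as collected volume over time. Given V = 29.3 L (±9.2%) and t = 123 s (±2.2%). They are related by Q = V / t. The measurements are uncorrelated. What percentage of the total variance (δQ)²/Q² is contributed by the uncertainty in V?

(δQ/Q)² = (1·δV/V)² + (-1·δt/t)²
  V term: (1×0.0920)² = 0.00846
  t term: (-1×0.0220)² = 0.000484
Total = 0.00895. Share from V = 0.00846/0.00895 = 0.946.

94.6%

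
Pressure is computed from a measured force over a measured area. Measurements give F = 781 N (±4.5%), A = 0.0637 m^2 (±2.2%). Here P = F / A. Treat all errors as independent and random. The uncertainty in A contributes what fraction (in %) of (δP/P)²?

19.3%

(δP/P)² = (1·δF/F)² + (-1·δA/A)²
  F term: (1×0.0450)² = 0.00202
  A term: (-1×0.0220)² = 0.000484
Total = 0.00251. Share from A = 0.000484/0.00251 = 0.193.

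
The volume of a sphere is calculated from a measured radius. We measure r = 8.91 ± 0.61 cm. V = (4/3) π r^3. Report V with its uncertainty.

V ∝ r^3, so δV/V = |3| · δr/r = 3 × 0.0685 = 0.205.
V = 2960 cm^3, so δV = 0.205 × 2960 = 609 cm^3.

2960 ± 609 cm^3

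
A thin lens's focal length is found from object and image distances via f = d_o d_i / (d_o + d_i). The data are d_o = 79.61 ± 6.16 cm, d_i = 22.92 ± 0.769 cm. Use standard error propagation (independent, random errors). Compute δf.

0.557 cm

∂f/∂d_o = (d_i/(d_o+d_i))² = 0.0500;  ∂f/∂d_i = (d_o/(d_o+d_i))² = 0.603
δf = √((∂f/∂d_o · δd_o)² + (∂f/∂d_i · δd_i)²) = √(0.0948 + 0.215) = 0.557 cm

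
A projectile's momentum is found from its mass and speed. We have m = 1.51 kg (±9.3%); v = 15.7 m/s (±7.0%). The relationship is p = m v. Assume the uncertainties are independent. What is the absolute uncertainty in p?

2.76 kg·m/s

Since p is a product/quotient, work with relative uncertainties:
  (1·δm/m)² = (1×0.0930)² = 0.00865;  (1·δv/v)² = (1×0.0700)² = 0.00490
δp/p = √(0.0135) = 0.116
p = 23.7 kg·m/s, so δp = 0.116 × 23.7 = 2.76 kg·m/s.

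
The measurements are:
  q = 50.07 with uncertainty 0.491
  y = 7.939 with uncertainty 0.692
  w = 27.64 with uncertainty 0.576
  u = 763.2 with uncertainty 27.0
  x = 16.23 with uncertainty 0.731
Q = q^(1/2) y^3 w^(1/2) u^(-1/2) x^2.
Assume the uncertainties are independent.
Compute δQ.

Since Q is a product/quotient, work with relative uncertainties:
  (½·δq/q)² = (0.5×0.00981)² = 2.4e-05;  (3·δy/y)² = (3×0.0872)² = 0.0684;  (½·δw/w)² = (0.5×0.0208)² = 0.000109;  (−½·δu/u)² = (-0.5×0.0354)² = 0.000313;  (2·δx/x)² = (2×0.0450)² = 0.00811
δQ/Q = √(0.0769) = 0.277
Q = 177500, so δQ = 0.277 × 177500 = 49200.

49200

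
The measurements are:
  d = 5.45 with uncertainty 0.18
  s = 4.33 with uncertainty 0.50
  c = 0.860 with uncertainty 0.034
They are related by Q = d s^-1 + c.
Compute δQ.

Let p = d·s^-1 = 1.26. δp/p = √((1·δd/d)² + (-1·δs/s)²) = √(0.00109 + 0.0133) = 0.120, so δp = 0.151.
Q = p + c: δQ = √(δp² + δc²) = √(0.0229 + 0.00116) = 0.155

0.155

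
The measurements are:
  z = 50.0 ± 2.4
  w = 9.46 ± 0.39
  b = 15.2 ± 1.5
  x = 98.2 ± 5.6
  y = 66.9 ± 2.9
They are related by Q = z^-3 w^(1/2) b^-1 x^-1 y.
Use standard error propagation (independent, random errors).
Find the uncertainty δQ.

2.09e-07

Each factor contributes (exponent × relative error)² to (δQ/Q)²:
  (-3·δz/z)² = (-3×0.0480)² = 0.0207;  (½·δw/w)² = (0.5×0.0412)² = 0.000425;  (-1·δb/b)² = (-1×0.0987)² = 0.00974;  (-1·δx/x)² = (-1×0.0570)² = 0.00325;  (1·δy/y)² = (1×0.0433)² = 0.00188
δQ/Q = √(0.0360) = 0.190
Q = 1.1e-06, so δQ = 0.190 × 1.1e-06 = 2.09e-07.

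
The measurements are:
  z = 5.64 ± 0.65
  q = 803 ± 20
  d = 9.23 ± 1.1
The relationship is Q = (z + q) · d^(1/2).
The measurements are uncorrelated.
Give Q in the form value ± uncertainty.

2460 ± 159

Let u = z + q = 809. δu = √(δz² + δq²) = √(0.423 + 400) = 20.0, so δu/u = 0.0247.
Q is then a monomial in u, d:
δQ/Q = √((δu/u)² + (½·δd/d)²) = √(0.000612 + 0.00355) = 0.0645
Q = 2460, so δQ = 0.0645 × 2460 = 159.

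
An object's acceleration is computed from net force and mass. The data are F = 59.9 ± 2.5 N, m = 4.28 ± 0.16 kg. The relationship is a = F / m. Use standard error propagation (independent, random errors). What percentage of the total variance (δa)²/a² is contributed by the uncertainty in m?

44.5%

(δa/a)² = (1·δF/F)² + (-1·δm/m)²
  F term: (1×0.0417)² = 0.00174
  m term: (-1×0.0374)² = 0.00140
Total = 0.00314. Share from m = 0.00140/0.00314 = 0.445.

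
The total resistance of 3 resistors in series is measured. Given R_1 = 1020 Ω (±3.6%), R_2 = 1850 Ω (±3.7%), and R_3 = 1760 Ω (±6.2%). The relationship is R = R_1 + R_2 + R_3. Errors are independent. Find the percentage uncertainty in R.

For a sum/difference, combine absolute errors in quadrature:
  (δR_1)² = 1350;  (δR_2)² = 4690;  (δR_3)² = 11900
δR = √(17900) = 134 Ω
R = 4630 Ω, so δR/R = 134/4630 = 0.0289.

2.89%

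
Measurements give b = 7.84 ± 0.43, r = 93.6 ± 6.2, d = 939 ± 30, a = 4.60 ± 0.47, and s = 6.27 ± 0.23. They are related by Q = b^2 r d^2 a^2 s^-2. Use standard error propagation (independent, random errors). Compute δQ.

7.1e+08

Q is a product of powers, so relative uncertainties combine in quadrature:
  (2·δb/b)² = (2×0.0548)² = 0.0120;  (1·δr/r)² = (1×0.0662)² = 0.00439;  (2·δd/d)² = (2×0.0319)² = 0.00408;  (2·δa/a)² = (2×0.102)² = 0.0418;  (-2·δs/s)² = (-2×0.0367)² = 0.00538
δQ/Q = √(0.0676) = 0.260
Q = 2.73e+09, so δQ = 0.260 × 2.73e+09 = 7.1e+08.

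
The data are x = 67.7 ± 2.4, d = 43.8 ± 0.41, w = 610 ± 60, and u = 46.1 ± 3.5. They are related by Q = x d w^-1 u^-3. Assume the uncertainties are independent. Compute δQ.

1.24e-05

Relative error in a monomial: (δQ/Q)² = Σ (nᵢ · δxᵢ/xᵢ)².
  (1·δx/x)² = (1×0.0355)² = 0.00126;  (1·δd/d)² = (1×0.00936)² = 8.76e-05;  (-1·δw/w)² = (-1×0.0984)² = 0.00967;  (-3·δu/u)² = (-3×0.0759)² = 0.0519
δQ/Q = √(0.0629) = 0.251
Q = 4.96e-05, so δQ = 0.251 × 4.96e-05 = 1.24e-05.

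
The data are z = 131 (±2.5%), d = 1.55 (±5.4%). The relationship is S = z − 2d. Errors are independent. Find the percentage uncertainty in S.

S is a linear combination, so absolute uncertainties add in quadrature:
  (δz)² = 10.7;  (2·δd)² = 0.0280
δS = √(10.8) = 3.28
S = 128, so δS/S = 3.28/128 = 0.0256.

2.56%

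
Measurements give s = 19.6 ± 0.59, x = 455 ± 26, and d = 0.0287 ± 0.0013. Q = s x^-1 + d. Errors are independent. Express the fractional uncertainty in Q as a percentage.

4.28%

Let p = s·x^-1 = 0.0431. δp/p = √((1·δs/s)² + (-1·δx/x)²) = √(0.000906 + 0.00327) = 0.0646, so δp = 0.00278.
Q = p + d: δQ = √(δp² + δd²) = √(7.74e-06 + 1.69e-06) = 0.00307
Q = 0.0718, so δQ/Q = 0.00307/0.0718 = 0.0428.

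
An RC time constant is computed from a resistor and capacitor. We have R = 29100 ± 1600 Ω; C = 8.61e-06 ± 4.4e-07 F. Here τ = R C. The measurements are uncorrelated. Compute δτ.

Products/powers → add relative errors in quadrature, weighted by exponent:
  (1·δR/R)² = (1×0.0550)² = 0.00302;  (1·δC/C)² = (1×0.0511)² = 0.00261
δτ/τ = √(0.00563) = 0.0751
τ = 0.251 s, so δτ = 0.0751 × 0.251 = 0.0188 s.

0.0188 s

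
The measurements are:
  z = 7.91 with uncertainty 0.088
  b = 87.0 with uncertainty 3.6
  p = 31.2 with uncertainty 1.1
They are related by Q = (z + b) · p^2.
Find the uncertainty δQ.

7400

Let u = z + b = 94.9. δu = √(δz² + δb²) = √(0.00774 + 13.0) = 3.60, so δu/u = 0.0379.
Q is then a monomial in u, p:
δQ/Q = √((δu/u)² + (2·δp/p)²) = √(0.00144 + 0.00497) = 0.0801
Q = 92400, so δQ = 0.0801 × 92400 = 7400.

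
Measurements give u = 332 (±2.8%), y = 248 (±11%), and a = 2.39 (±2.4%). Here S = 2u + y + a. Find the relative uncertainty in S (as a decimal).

S is a linear combination, so absolute uncertainties add in quadrature:
  (2·δu)² = 346;  (δy)² = 744;  (δa)² = 0.00329
δS = √(1090) = 33.0
S = 914, so δS/S = 33.0/914 = 0.0361.

0.0361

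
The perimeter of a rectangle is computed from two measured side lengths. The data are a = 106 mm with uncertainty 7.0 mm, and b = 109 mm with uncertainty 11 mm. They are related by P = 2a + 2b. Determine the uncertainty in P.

26.1 mm

Sums and differences: (δP)² = Σ (cᵢ δxᵢ)².
  (2·δa)² = 196;  (2·δb)² = 484
δP = √(680) = 26.1 mm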